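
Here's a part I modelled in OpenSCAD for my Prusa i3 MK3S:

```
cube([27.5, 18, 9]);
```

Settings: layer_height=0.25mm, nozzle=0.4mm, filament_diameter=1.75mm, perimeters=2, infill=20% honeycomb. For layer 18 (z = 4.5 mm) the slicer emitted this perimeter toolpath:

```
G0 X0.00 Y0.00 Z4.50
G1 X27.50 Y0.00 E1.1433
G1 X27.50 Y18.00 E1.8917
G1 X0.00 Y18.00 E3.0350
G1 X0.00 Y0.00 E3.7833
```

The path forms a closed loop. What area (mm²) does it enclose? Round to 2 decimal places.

495.00 mm²

Apply the shoelace formula to the sequence of (X, Y) vertices; enclosed area = 495.00 mm².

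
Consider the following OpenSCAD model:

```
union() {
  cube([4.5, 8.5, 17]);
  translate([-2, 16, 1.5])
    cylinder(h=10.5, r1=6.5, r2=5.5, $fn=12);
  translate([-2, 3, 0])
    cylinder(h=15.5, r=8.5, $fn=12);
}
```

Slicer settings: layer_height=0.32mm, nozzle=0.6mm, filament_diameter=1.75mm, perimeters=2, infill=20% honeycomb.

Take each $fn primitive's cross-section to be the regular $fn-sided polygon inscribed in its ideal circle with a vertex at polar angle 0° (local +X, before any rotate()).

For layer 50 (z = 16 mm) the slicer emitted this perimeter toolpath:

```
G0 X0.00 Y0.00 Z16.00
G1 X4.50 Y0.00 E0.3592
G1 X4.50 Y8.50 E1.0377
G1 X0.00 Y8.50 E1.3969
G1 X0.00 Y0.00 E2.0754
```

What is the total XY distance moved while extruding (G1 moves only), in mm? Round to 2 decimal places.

26.00 mm

Sum the Euclidean lengths of each G1 segment: total = 26.00 mm.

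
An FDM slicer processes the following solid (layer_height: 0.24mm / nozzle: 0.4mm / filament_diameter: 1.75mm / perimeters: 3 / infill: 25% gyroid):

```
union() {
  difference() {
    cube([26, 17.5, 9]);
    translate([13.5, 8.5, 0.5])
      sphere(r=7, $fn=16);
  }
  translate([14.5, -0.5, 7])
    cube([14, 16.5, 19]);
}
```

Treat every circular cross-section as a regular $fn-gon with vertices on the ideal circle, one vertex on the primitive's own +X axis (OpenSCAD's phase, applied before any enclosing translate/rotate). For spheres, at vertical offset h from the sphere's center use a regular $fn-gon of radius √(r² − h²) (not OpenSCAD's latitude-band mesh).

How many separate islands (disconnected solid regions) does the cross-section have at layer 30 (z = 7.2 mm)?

At z = 7.2 mm: the cube is present — its section is the full 26×17.5 rectangle; the r=7 sphere at (13.5, 8.5) contributes a regular 16-gon of circumradius √(7²−6.7²) = 2.027; Taking the first minus the rest: starting from the 26×17.5 cube, the r=7 sphere at (13.5, 8.5) lies wholly inside it (removes its full 12.58 mm² and its 12.66 mm outline becomes a hole wall) — 1 connected region with 1 hole; the cube at (14.5, -0.5) (footprint 14×16.5) is included at this height; Combining (union): the regions partially overlap (shared area 181.54 mm²), so overlapping operands fuse into one piece — 1 connected region with 1 hole. Overall, the cross-section is one region with 1 hole. Island count = 1.

1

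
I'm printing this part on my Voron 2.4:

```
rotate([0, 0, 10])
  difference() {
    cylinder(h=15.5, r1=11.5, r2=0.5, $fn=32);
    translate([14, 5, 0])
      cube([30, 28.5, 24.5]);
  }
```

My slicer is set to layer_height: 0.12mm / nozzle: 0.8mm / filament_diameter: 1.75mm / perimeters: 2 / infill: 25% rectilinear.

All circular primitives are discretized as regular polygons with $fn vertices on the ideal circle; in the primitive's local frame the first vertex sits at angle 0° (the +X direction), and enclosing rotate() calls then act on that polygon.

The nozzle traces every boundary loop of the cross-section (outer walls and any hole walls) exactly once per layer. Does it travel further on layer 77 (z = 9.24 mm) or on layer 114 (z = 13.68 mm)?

Layer 77 (z = 9.24): the cone contributes a regular 32-gon of circumradius 4.943 (interpolated between r1=11.5 and r2=0.5 at t=0.596) (perimeter = 2·32·4.943·sin(180°/32) = 31.01 mm); the 30×28.5 cube at (14, 5) contributes its full rectangle (perimeter 117.00 mm); Taking the first minus the rest: starting from the cone, the 30×28.5 cube at (14, 5) misses the remaining region (no effect) — boundary = 31.01 mm; (whole slice rotated 10° about Z — lengths, areas and connectivity unchanged). So its perimeter = 31.01 mm. Layer 114 (z = 13.68): the cone: at t=0.883 of its height the radius interpolates to r₁+(r₂−r₁)t = 1.792, giving a regular 32-gon of that circumradius (perimeter = 2·32·1.792·sin(180°/32) = 11.24 mm); the cube at (14, 5) is present — its section is the full 30×28.5 rectangle (perimeter 117.00 mm); Taking the first minus the rest: starting from the cone, the 30×28.5 cube at (14, 5) misses the remaining region (no effect) — boundary = 11.24 mm; (whole slice rotated 10° about Z — lengths, areas and connectivity unchanged). So its perimeter = 11.24 mm. Layer 77 is larger (31.01 vs 11.24 mm).

layer 77 (z = 9.24 mm)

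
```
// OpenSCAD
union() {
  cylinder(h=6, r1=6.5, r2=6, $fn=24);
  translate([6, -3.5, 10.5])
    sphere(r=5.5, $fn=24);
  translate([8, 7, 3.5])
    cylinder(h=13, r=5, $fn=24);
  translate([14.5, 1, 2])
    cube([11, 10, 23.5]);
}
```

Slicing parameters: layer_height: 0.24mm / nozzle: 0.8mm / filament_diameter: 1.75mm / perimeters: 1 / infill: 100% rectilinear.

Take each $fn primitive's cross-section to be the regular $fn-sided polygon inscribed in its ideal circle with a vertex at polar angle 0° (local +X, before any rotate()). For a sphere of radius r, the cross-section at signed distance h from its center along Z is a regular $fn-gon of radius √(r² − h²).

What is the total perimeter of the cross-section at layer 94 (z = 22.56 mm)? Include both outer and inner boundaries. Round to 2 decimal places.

At z = 22.56 mm: the cone is absent (z outside [0, 6]); the sphere at (6, -3.5) is absent (|z−center|=12.060 > r=5.5); the cylinder at (8, 7) does not reach this height (z outside [3.5, 16.5]); the cube at (14.5, 1) is present — its section is the full 11×10 rectangle (perimeter 42.00 mm); Taking the union: only the 11×10 cube at (14.5, 1) is present, so the union is just that shape — boundary = 42.00 mm. Overall, the cross-section is a single solid region. Total boundary length (outer) = 42.00 mm.

42.00 mm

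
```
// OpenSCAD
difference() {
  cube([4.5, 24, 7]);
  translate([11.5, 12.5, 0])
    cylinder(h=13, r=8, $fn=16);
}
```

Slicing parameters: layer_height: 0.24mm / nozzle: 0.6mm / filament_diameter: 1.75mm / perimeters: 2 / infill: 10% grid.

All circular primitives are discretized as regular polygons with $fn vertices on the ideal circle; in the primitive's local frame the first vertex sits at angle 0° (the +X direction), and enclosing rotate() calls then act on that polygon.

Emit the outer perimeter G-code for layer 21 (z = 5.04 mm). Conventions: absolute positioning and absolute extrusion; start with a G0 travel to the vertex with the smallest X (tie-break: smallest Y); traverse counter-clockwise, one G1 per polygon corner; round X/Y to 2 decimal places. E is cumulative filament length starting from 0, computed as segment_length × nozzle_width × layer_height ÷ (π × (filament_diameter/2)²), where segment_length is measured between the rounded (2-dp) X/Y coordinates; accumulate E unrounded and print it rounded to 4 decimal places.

G0 X0.00 Y0.00 Z5.04
G1 X4.50 Y0.00 E0.2694
G1 X4.50 Y8.85 E0.7992
G1 X4.11 Y9.44 E0.8416
G1 X3.50 Y12.50 E1.0284
G1 X4.11 Y15.56 E1.2152
G1 X4.50 Y16.15 E1.2575
G1 X4.50 Y24.00 E1.7275
G1 X0.00 Y24.00 E1.9969
G1 X0.00 Y0.00 E3.4337

At z = 5.04 mm: the cube (footprint 4.5×24) is included at this height; the r=8 cylinder at (11.5, 12.5) contributes a regular 16-gon of circumradius 8; Subtracting the remaining from the first: starting from the 4.5×24 cube, the r=8 cylinder at (11.5, 12.5) partially overlaps it — only the 4.49 mm² overlap (of its 195.93 mm²) is removed, clipping the outline — 1 connected region. The outline is a single polygon with 9 vertices. Extrusion per mm of travel: 0.6 × 0.24 / (π × 0.875²) = 0.059868. Accumulating E over each segment gives final E = 3.4337.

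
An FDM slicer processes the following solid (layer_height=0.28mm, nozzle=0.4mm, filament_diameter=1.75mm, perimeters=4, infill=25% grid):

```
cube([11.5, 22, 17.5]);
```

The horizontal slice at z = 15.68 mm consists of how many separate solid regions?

1

At z = 15.68 mm: the cube is present — its section is the full 11.5×22 rectangle. The result has 1 disconnected region.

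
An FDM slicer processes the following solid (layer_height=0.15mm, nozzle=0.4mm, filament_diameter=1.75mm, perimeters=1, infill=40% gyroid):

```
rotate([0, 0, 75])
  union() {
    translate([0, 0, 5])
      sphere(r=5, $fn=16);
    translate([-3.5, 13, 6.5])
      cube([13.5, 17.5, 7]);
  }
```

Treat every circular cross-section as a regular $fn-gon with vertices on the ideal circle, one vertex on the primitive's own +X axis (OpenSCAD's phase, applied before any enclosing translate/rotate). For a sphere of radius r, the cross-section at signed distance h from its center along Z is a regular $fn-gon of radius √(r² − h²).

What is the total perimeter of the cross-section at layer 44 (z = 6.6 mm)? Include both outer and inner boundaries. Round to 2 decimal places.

At z = 6.6 mm: the sphere: section is a regular 16-gon, circumradius = √(r²−h²) = √(5²−1.6²) = 4.737 (perimeter = 2·16·4.737·sin(180°/16) = 29.57 mm); the cube at (-3.5, 13) (footprint 13.5×17.5) is included at this height (perimeter 62.00 mm); Merging all regions: the 2 present regions are separate (no shared area or edge), so areas and boundary lengths simply add and each stays a separate island — boundary = 91.57 mm; (rotated 75° about Z; rotation is an isometry so areas/perimeters/island counts are preserved). Overall, the cross-section has 2 separate islands. Total boundary length (outer) = 91.57 mm.

91.57 mm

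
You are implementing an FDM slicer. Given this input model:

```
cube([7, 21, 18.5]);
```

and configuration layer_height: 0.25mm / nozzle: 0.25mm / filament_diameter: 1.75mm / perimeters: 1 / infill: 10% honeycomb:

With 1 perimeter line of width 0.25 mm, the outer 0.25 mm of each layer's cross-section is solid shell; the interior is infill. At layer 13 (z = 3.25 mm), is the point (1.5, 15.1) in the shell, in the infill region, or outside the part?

At z = 3.25 mm: the cube (footprint 7×21) is included at this height. Overall, the cross-section is a single solid region. The nearest boundary edge runs (0.00, 21.00)→(0.00, 0.00); distance from the point to it = 1.50 mm. The point is inside the cross-section and 1.50 mm from the nearest boundary — more than the 0.25 mm shell width (1 × 0.25), so it's in the infill interior.

infill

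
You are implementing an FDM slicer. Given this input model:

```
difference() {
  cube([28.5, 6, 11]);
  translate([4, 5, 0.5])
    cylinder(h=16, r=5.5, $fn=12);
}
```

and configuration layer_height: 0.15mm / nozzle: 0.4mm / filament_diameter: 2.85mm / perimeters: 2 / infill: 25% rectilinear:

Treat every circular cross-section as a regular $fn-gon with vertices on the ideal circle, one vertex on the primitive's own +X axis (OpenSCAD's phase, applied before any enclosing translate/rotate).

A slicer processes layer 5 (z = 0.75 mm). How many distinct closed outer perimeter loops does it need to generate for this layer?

At z = 0.75 mm: the 28.5×6 cube contributes its full rectangle; the r=5.5 cylinder at (4, 5) gives a regular 12-gon of circumradius 5.5 (constant along its height); Subtracting the remaining from the first: starting from the 28.5×6 cube, the r=5.5 cylinder at (4, 5) partially overlaps it — only the 50.41 mm² overlap (of its 90.75 mm²) is removed, clipping the outline — 2 connected regions. The result has 2 disconnected regions.

2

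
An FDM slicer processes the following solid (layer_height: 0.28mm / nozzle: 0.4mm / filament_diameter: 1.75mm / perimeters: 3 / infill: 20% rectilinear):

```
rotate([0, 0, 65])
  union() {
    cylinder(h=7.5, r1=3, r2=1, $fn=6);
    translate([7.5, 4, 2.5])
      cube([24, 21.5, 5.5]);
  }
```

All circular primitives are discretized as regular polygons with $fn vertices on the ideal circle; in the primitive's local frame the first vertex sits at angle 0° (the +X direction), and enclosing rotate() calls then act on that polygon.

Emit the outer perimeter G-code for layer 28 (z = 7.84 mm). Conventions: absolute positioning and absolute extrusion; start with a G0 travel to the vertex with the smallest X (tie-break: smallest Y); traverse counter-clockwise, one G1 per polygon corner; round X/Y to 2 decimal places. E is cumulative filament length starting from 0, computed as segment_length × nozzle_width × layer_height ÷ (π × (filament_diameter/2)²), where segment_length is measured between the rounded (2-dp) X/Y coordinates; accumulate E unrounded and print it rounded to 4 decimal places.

At z = 7.84 mm: the cone is not intersected at this z (z outside [0, 7.5]); the cube at (7.5, 4) is present — its section is the full 24×21.5 rectangle; Combining (union): only the 24×21.5 cube at (7.5, 4) is present, so the union is just that shape — 1 connected region; (whole slice rotated 65° about Z — lengths, areas and connectivity unchanged). The outline is a single polygon with 4 vertices. Extrusion per mm of travel: 0.4 × 0.28 / (π × 0.875²) = 0.046564. Accumulating E over each segment gives final E = 4.2376.

G0 X-19.94 Y17.57 Z7.84
G1 X-0.46 Y8.49 E1.0008
G1 X9.69 Y30.24 E2.1184
G1 X-9.80 Y39.33 E3.1198
G1 X-19.94 Y17.57 E4.2376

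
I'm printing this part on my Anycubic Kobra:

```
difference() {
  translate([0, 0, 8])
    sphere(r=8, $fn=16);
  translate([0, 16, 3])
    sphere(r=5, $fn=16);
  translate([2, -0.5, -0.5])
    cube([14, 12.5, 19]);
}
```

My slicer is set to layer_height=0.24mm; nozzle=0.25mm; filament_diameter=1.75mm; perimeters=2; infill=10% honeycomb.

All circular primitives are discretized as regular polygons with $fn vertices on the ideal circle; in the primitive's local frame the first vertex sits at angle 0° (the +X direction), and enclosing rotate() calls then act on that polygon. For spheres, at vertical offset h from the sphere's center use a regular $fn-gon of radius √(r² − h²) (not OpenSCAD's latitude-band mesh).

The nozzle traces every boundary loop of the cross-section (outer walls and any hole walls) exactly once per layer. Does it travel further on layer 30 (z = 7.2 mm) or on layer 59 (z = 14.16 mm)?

layer 30 (z = 7.2 mm)

Layer 30 (z = 7.2): the r=8 sphere slices to a regular 16-gon of circumradius 7.960 (√(r²−h²) with h=0.8 from center) (perimeter = 2·16·7.960·sin(180°/16) = 49.69 mm); the r=5 sphere at (0, 16) contributes a regular 16-gon of circumradius √(5²−4.2²) = 2.713 (perimeter = 2·16·2.713·sin(180°/16) = 16.94 mm); the 14×12.5 cube at (2, -0.5) contributes its full rectangle (perimeter 53.00 mm); After the difference (first − rest): starting from the r=8 sphere, the r=5 sphere at (0, 16) misses the remaining region (no effect); the 14×12.5 cube at (2, -0.5) partially overlaps it — only the 35.93 mm² overlap (of its 175.00 mm²) is removed, clipping the outline — boundary = 52.72 mm. So its perimeter = 52.72 mm. Layer 59 (z = 14.16): the r=8 sphere contributes a regular 16-gon of circumradius √(8²−6.16²) = 5.104 (perimeter = 2·16·5.104·sin(180°/16) = 31.87 mm); the sphere at (0, 16) is not intersected at this z (|z−center|=11.160 > r=5); the cube at (2, -0.5) (footprint 14×12.5) is included at this height (perimeter 53.00 mm); After the difference (first − rest): starting from the r=8 sphere, the 14×12.5 cube at (2, -0.5) partially overlaps it — only the 11.66 mm² overlap (of its 175.00 mm²) is removed, clipping the outline — boundary = 33.63 mm. So its perimeter = 33.63 mm. Layer 30 is larger (52.72 vs 33.63 mm).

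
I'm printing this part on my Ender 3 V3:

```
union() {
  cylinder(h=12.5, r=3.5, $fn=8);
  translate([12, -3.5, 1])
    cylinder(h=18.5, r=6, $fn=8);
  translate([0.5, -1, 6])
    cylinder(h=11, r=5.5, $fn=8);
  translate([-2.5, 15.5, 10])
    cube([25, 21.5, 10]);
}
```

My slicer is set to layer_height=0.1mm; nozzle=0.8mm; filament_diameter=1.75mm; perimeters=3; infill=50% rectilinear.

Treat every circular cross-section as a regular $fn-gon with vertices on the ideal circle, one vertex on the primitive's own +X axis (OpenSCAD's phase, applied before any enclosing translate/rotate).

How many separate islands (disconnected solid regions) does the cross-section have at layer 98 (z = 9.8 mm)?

At z = 9.8 mm: the cylinder: section is a regular 8-gon, circumradius r=3.5; the cylinder at (12, -3.5): section is a regular 8-gon, circumradius r=6; the r=5.5 cylinder at (0.5, -1) contributes a regular 8-gon of circumradius 5.5; the cube at (-2.5, 15.5) does not reach this height (z outside [10, 20]); Taking the union: the regions partially overlap (shared area 34.65 mm²), so overlapping operands fuse into one piece — 2 connected regions. Overall, the cross-section has 2 separate islands. Island count = 2.

2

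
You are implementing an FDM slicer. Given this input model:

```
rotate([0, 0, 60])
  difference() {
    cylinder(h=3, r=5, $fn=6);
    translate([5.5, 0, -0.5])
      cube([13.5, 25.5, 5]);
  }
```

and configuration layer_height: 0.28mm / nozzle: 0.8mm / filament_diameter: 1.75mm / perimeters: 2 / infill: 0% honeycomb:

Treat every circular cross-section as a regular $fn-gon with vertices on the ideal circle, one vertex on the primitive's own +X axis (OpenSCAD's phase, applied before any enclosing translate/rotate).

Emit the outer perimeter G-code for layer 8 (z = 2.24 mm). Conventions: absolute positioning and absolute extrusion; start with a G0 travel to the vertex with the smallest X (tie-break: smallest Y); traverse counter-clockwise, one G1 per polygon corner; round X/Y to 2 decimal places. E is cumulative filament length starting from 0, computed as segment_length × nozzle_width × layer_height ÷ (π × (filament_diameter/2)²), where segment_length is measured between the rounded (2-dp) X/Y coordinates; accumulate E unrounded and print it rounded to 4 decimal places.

G0 X-5.00 Y0.00 Z2.24
G1 X-2.50 Y-4.33 E0.4656
G1 X2.50 Y-4.33 E0.9313
G1 X5.00 Y0.00 E1.3969
G1 X2.50 Y4.33 E1.8625
G1 X-2.50 Y4.33 E2.3282
G1 X-5.00 Y0.00 E2.7938

At z = 2.24 mm: the cylinder: section is a regular 6-gon, circumradius r=5; the 13.5×25.5 cube at (5.5, 0) contributes its full rectangle; Taking the first minus the rest: starting from the r=5 cylinder, the 13.5×25.5 cube at (5.5, 0) misses the remaining region (no effect) — 1 connected region; (whole slice rotated 60° about Z — lengths, areas and connectivity unchanged). The outline is a single polygon with 6 vertices. Extrusion per mm of travel: 0.8 × 0.28 / (π × 0.875²) = 0.093128. Accumulating E over each segment gives final E = 2.7938.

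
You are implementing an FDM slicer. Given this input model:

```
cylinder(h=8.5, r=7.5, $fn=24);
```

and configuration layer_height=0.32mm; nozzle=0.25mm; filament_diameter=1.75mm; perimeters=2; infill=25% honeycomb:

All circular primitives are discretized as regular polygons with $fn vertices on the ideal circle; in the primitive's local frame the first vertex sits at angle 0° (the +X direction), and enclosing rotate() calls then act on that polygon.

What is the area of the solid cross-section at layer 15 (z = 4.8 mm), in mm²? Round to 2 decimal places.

At z = 4.8 mm: the cylinder: section is a regular 24-gon, circumradius r=7.5 (area = (24/2)·7.500²·sin(360°/24) = 174.70 mm²). Overall, the cross-section is a single solid region. Net area = 174.70 mm².

174.70 mm²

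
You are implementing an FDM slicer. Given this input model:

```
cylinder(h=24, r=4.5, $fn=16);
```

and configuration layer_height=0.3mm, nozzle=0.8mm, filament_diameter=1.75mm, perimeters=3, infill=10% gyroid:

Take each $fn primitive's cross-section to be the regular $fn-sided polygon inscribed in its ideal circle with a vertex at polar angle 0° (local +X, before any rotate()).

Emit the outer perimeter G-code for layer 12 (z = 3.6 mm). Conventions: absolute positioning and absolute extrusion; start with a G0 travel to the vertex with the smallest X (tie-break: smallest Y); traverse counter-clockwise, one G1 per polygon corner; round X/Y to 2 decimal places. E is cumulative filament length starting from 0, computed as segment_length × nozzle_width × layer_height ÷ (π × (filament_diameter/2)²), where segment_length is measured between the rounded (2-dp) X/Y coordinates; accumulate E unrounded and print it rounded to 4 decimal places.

At z = 3.6 mm: the r=4.5 cylinder contributes a regular 16-gon of circumradius 4.5. The outline is a single polygon with 16 vertices. Extrusion per mm of travel: 0.8 × 0.3 / (π × 0.875²) = 0.099780. Accumulating E over each segment gives final E = 2.8032.

G0 X-4.50 Y0.00 Z3.60
G1 X-4.16 Y-1.72 E0.1749
G1 X-3.18 Y-3.18 E0.3504
G1 X-1.72 Y-4.16 E0.5259
G1 X0.00 Y-4.50 E0.7008
G1 X1.72 Y-4.16 E0.8757
G1 X3.18 Y-3.18 E1.0512
G1 X4.16 Y-1.72 E1.2266
G1 X4.50 Y0.00 E1.4016
G1 X4.16 Y1.72 E1.5765
G1 X3.18 Y3.18 E1.7520
G1 X1.72 Y4.16 E1.9274
G1 X0.00 Y4.50 E2.1024
G1 X-1.72 Y4.16 E2.2773
G1 X-3.18 Y3.18 E2.4528
G1 X-4.16 Y1.72 E2.6282
G1 X-4.50 Y0.00 E2.8032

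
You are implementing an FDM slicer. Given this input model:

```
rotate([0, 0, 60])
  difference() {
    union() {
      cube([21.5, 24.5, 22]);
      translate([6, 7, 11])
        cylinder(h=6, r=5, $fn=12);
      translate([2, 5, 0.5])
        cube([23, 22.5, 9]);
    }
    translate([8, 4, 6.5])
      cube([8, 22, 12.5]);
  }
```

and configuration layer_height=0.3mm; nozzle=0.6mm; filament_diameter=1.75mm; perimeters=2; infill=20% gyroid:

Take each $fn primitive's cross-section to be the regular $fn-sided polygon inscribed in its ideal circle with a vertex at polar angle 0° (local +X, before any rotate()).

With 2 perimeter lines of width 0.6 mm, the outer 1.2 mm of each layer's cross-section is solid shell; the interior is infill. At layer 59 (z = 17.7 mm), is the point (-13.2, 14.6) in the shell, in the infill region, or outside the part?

infill

At z = 17.7 mm: the 21.5×24.5 cube contributes its full rectangle; the cylinder at (6, 7) is not intersected at this z (z outside [11, 17]); the cube at (2, 5) does not reach this height (z outside [0.5, 9.5]); Taking the union: only the 21.5×24.5 cube is present, so the union is just that shape — 1 connected region; the cube at (8, 4) is present — its section is the full 8×22 rectangle; Taking the first minus the rest: starting from the result so far, the 8×22 cube at (8, 4) partially overlaps it — only the 164.00 mm² overlap (of its 176.00 mm²) is removed, clipping the outline — 1 connected region; (rotated 60° about Z; rotation is an isometry so areas/perimeters/island counts are preserved). Overall, the cross-section is a single solid region. Undo the 60° rotation: the query point maps to (6.044, 18.732) in the un-rotated model frame. The nearest boundary edge runs (8.00, 24.50)→(8.00, 4.00); distance from the point to it = 1.96 mm. The point is inside the cross-section and 1.96 mm from the nearest boundary — more than the 1.2 mm shell width (2 × 0.6), so it's in the infill interior.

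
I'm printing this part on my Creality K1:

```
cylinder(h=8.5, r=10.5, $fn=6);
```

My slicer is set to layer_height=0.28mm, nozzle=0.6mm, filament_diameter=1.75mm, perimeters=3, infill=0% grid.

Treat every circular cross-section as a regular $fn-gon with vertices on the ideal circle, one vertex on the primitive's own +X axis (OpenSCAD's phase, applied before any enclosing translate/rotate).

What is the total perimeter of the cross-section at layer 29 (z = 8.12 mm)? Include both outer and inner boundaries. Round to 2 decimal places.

63.00 mm

At z = 8.12 mm: the cylinder: section is a regular 6-gon, circumradius r=10.5 (perimeter = 2·6·10.500·sin(180°/6) = 63.00 mm). Overall, the cross-section is a single solid region. Total boundary length (outer) = 63.00 mm.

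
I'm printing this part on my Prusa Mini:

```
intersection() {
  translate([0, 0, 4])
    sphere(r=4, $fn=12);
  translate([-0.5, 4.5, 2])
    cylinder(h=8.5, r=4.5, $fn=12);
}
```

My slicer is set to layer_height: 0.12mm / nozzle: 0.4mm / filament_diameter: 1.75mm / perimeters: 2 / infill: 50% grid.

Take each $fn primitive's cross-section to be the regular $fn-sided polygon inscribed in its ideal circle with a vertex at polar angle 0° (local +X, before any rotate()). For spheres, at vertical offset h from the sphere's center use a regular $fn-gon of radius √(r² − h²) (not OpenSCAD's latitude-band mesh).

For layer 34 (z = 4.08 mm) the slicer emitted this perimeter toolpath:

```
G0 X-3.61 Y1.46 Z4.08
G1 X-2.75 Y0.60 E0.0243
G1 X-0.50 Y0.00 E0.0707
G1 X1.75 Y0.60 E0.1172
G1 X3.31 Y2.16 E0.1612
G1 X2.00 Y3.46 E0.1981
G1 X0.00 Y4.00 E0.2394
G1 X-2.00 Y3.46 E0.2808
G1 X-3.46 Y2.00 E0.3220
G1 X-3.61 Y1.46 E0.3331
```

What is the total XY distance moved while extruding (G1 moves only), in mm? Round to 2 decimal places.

16.69 mm

Sum the Euclidean lengths of each G1 segment: total = 16.69 mm.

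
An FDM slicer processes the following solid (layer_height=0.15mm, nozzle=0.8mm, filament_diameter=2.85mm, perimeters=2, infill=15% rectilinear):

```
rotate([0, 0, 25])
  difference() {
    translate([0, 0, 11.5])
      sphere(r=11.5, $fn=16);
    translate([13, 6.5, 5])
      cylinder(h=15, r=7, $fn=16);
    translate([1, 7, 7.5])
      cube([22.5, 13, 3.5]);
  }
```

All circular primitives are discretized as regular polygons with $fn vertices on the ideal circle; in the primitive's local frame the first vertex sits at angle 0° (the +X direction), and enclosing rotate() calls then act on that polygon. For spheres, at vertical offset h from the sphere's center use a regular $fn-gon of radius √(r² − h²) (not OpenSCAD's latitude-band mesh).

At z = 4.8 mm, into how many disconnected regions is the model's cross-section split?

1

At z = 4.8 mm: the r=11.5 sphere contributes a regular 16-gon of circumradius √(11.5²−6.7²) = 9.347; the cylinder at (13, 6.5) is not intersected at this z (z outside [5, 20]); the cube at (1, 7) is not intersected at this z (z outside [7.5, 11]); After the difference (first − rest): none of the subtracted shapes is present at this height, so the r=11.5 sphere is unchanged — 1 connected region; (rotated 25° about Z; rotation is an isometry so areas/perimeters/island counts are preserved). The result has 1 disconnected region.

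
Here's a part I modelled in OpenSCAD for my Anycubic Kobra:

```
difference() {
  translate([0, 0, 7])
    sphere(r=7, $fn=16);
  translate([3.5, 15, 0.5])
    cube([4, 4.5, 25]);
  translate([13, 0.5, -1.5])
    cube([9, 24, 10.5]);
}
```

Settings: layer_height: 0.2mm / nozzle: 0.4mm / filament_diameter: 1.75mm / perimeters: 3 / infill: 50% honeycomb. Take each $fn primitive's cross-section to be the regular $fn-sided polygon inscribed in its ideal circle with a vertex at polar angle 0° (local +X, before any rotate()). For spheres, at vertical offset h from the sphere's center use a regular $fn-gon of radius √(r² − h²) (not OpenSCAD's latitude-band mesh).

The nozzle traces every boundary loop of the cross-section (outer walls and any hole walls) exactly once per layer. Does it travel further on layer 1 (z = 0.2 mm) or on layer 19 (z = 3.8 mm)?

layer 19 (z = 3.8 mm)

Layer 1 (z = 0.2): the r=7 sphere slices to a regular 16-gon of circumradius 1.661 (√(r²−h²) with h=6.8 from center) (perimeter = 2·16·1.661·sin(180°/16) = 10.37 mm); the cube at (3.5, 15) does not reach this height (z outside [0.5, 25.5]); the cube at (13, 0.5) (footprint 9×24) is included at this height (perimeter 66.00 mm); Subtracting the remaining from the first: starting from the r=7 sphere, the 9×24 cube at (13, 0.5) misses the remaining region (no effect) — boundary = 10.37 mm. So its perimeter = 10.37 mm. Layer 19 (z = 3.8): the r=7 sphere contributes a regular 16-gon of circumradius √(7²−3.2²) = 6.226 (perimeter = 2·16·6.226·sin(180°/16) = 38.87 mm); the cube at (3.5, 15) is present — its section is the full 4×4.5 rectangle (perimeter 17.00 mm); the 9×24 cube at (13, 0.5) contributes its full rectangle (perimeter 66.00 mm); Taking the first minus the rest: starting from the r=7 sphere, the 4×4.5 cube at (3.5, 15) misses the remaining region (no effect); the 9×24 cube at (13, 0.5) misses the remaining region (no effect) — boundary = 38.87 mm. So its perimeter = 38.87 mm. Layer 19 is larger (38.87 vs 10.37 mm).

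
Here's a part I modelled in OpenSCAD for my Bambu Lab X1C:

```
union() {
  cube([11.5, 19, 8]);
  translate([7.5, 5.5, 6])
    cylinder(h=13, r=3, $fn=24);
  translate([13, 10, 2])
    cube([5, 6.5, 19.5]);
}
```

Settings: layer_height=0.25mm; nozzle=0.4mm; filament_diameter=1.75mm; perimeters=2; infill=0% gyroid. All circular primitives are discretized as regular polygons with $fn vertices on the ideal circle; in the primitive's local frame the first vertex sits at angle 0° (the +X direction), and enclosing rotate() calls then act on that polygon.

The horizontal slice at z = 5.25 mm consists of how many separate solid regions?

2

At z = 5.25 mm: the cube (footprint 11.5×19) is included at this height; the cylinder at (7.5, 5.5) is not intersected at this z (z outside [6, 19]); the cube at (13, 10) (footprint 5×6.5) is included at this height; Combining (union): the 2 present regions are separate (no shared area or edge), so areas and boundary lengths simply add and each stays a separate island — 2 connected regions. The result has 2 disconnected regions.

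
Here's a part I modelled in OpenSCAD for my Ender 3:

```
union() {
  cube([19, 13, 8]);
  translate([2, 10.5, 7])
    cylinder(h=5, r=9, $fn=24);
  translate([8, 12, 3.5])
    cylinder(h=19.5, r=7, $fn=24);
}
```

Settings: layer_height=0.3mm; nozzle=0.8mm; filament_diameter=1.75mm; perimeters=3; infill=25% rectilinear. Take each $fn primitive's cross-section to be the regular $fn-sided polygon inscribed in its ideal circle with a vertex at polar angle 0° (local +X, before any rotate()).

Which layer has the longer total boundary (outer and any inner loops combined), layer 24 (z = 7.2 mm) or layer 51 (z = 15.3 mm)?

Layer 24 (z = 7.2): the cube is present — its section is the full 19×13 rectangle (perimeter 64.00 mm); the r=9 cylinder at (2, 10.5) contributes a regular 24-gon of circumradius 9 (perimeter = 2·24·9.000·sin(180°/24) = 56.39 mm); the r=7 cylinder at (8, 12) gives a regular 24-gon of circumradius 7 (constant along its height) (perimeter = 2·24·7.000·sin(180°/24) = 43.86 mm); Merging all regions: the regions partially overlap (shared area 233.29 mm²), so the edge portions inside another operand are dropped and the merged outline is re-measured after clipping — boundary = 80.22 mm. So its perimeter = 80.22 mm. Layer 51 (z = 15.3): the cube does not reach this height (z outside [0, 8]); the cylinder at (2, 10.5) is absent (z outside [7, 12]); the cylinder at (8, 12): section is a regular 24-gon, circumradius r=7 (perimeter = 2·24·7.000·sin(180°/24) = 43.86 mm); Taking the union: only the r=7 cylinder at (8, 12) is present, so the union is just that shape — boundary = 43.86 mm. So its perimeter = 43.86 mm. Layer 24 is larger (80.22 vs 43.86 mm).

layer 24 (z = 7.2 mm)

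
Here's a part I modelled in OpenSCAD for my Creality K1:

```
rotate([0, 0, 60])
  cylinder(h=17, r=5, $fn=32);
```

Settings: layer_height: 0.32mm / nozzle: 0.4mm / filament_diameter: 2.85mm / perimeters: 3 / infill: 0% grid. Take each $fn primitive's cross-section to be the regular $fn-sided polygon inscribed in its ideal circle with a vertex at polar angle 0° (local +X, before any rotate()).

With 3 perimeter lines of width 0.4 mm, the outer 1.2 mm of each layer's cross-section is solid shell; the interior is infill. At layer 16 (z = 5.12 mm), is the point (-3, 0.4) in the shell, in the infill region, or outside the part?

infill

At z = 5.12 mm: the r=5 cylinder gives a regular 32-gon of circumradius 5 (constant along its height); (rotated 60° about Z; rotation is an isometry so areas/perimeters/island counts are preserved). Overall, the cross-section is a single solid region. Undo the 60° rotation: the query point maps to (-1.154, 2.798) in the un-rotated model frame. The nearest boundary edge runs (-0.98, 4.90)→(-1.91, 4.62); distance from the point to it = 1.96 mm. The point is inside the cross-section and 1.96 mm from the nearest boundary — more than the 1.2 mm shell width (3 × 0.4), so it's in the infill interior.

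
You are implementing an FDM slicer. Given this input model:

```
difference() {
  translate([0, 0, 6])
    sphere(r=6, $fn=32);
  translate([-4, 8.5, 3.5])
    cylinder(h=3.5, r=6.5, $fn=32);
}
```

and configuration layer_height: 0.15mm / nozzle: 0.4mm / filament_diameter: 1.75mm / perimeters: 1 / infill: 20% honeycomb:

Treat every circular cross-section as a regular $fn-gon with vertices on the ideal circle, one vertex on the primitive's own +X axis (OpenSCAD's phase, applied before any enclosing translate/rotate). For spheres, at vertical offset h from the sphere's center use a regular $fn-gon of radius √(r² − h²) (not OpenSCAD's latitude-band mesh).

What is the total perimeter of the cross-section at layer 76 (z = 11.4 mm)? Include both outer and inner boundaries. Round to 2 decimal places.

At z = 11.4 mm: the r=6 sphere contributes a regular 32-gon of circumradius √(6²−5.4²) = 2.615 (perimeter = 2·32·2.615·sin(180°/32) = 16.41 mm); the cylinder at (-4, 8.5) does not reach this height (z outside [3.5, 7]); Subtracting the remaining from the first: none of the subtracted shapes is present at this height, so the r=6 sphere is unchanged — boundary = 16.41 mm. Overall, the cross-section is a single solid region. Total boundary length (outer) = 16.41 mm.

16.41 mm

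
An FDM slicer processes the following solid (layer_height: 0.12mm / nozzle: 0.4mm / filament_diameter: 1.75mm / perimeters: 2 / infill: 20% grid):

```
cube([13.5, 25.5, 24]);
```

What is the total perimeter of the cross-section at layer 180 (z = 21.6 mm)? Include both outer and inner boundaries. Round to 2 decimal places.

78.00 mm

At z = 21.6 mm: the cube is present — its section is the full 13.5×25.5 rectangle (perimeter 78.00 mm). Overall, the cross-section is a single solid region. Total boundary length (outer) = 78.00 mm.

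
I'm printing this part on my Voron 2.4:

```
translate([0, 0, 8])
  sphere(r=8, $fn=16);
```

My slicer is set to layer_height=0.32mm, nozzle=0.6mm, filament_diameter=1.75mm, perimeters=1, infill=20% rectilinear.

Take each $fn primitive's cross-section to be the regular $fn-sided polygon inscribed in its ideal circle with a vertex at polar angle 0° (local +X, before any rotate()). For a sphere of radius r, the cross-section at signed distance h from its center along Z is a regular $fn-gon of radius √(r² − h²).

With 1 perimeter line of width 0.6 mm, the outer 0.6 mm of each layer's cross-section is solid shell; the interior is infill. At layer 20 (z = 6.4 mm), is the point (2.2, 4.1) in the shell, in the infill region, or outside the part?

At z = 6.4 mm: the r=8 sphere slices to a regular 16-gon of circumradius 7.838 (√(r²−h²) with h=1.6 from center). Overall, the cross-section is a single solid region. The nearest boundary edge runs (5.54, 5.54)→(3.00, 7.24); distance from the point to it = 3.06 mm. The point is inside the cross-section and 3.06 mm from the nearest boundary — more than the 0.6 mm shell width (1 × 0.6), so it's in the infill interior.

infill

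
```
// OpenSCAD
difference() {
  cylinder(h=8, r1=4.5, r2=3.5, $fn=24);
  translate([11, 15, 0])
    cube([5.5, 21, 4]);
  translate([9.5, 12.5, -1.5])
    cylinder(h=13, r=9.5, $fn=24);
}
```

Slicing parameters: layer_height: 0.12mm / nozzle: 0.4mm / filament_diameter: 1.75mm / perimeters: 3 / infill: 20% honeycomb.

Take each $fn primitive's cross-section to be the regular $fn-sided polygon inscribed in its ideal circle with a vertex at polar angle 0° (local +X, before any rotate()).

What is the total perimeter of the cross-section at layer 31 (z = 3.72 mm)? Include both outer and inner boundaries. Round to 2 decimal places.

25.28 mm

At z = 3.72 mm: the cone: at t=0.465 of its height the radius interpolates to r₁+(r₂−r₁)t = 4.035, giving a regular 24-gon of that circumradius (perimeter = 2·24·4.035·sin(180°/24) = 25.28 mm); the cube at (11, 15) is present — its section is the full 5.5×21 rectangle (perimeter 53.00 mm); the r=9.5 cylinder at (9.5, 12.5) contributes a regular 24-gon of circumradius 9.5 (perimeter = 2·24·9.500·sin(180°/24) = 59.52 mm); After the difference (first − rest): starting from the cone, the 5.5×21 cube at (11, 15) misses the remaining region (no effect); the r=9.5 cylinder at (9.5, 12.5) misses the remaining region (no effect) — boundary = 25.28 mm. Overall, the cross-section is a single solid region. Total boundary length (outer) = 25.28 mm.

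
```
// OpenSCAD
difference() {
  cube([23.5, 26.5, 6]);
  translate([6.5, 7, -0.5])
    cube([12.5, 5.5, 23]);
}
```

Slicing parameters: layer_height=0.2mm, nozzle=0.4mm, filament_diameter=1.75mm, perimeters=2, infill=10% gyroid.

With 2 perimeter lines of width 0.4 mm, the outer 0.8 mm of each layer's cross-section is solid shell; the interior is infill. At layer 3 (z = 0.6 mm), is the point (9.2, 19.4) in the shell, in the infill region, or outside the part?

At z = 0.6 mm: the 23.5×26.5 cube contributes its full rectangle; the cube at (6.5, 7) is present — its section is the full 12.5×5.5 rectangle; Taking the first minus the rest: starting from the 23.5×26.5 cube, the 12.5×5.5 cube at (6.5, 7) lies wholly inside it (removes its full 68.75 mm² and its 36.00 mm outline becomes a hole wall) — 1 connected region with 1 hole. Overall, the cross-section is one region with 1 hole. The nearest boundary edge runs (19.00, 12.50)→(6.50, 12.50); distance from the point to it = 6.90 mm. The point is inside the cross-section and 6.90 mm from the nearest boundary — more than the 0.8 mm shell width (2 × 0.4), so it's in the infill interior.

infill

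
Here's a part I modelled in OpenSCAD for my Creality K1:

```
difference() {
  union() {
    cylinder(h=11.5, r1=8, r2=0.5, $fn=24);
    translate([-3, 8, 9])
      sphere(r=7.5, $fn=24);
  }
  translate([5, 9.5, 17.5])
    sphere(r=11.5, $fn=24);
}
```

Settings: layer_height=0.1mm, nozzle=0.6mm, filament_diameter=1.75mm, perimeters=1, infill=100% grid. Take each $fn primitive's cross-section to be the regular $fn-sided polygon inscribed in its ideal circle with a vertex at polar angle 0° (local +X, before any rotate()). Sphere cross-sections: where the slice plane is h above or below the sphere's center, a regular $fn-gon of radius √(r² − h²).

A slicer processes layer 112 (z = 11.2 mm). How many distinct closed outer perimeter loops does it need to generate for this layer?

2

At z = 11.2 mm: the cone (r1=8→r2=0.5) has section circumradius 0.696 here — a regular 24-gon; the r=7.5 sphere at (-3, 8) contributes a regular 24-gon of circumradius √(7.5²−2.2²) = 7.170; Combining (union): the 2 present regions are separate (no shared area or edge), so areas and boundary lengths simply add and each stays a separate island — 2 connected regions; the r=11.5 sphere at (5, 9.5) slices to a regular 24-gon of circumradius 9.621 (√(r²−h²) with h=6.3 from center); Subtracting the remaining from the first: starting from that combined region, the r=11.5 sphere at (5, 9.5) partially overlaps it — only the 86.41 mm² overlap (of its 287.48 mm²) is removed, clipping the outline — 2 connected regions. The result has 2 disconnected regions.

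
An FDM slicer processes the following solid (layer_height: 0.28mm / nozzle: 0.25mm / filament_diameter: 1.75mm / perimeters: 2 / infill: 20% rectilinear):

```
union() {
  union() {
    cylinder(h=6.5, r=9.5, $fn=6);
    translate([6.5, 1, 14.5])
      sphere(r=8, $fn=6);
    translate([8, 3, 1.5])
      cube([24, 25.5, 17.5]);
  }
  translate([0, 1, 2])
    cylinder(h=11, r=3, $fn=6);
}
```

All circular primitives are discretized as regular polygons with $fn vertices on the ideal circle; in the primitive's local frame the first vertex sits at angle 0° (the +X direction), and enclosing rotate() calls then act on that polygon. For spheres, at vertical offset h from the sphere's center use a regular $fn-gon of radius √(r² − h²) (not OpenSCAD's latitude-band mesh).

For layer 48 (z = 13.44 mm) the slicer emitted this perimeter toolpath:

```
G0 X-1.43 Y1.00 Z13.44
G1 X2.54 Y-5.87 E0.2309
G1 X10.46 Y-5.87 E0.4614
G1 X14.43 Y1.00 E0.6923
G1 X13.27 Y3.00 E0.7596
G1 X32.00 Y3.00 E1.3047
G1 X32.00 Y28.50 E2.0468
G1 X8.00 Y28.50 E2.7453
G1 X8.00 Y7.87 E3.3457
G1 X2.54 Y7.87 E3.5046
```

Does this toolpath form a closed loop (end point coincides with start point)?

no

Start point (G0): (-1.43, 1.00). End point (last G1): the path does not return to the start — open.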